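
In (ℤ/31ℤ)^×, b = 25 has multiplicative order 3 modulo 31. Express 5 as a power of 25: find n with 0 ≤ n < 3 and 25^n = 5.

2

Successive powers of 25 modulo 31:
  25^0=1  25^1=25  25^2=5
So 25^2 ≡ 5 (mod 31), giving n = 2.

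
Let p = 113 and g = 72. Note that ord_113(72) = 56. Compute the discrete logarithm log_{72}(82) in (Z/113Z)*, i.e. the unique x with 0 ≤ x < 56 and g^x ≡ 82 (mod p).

47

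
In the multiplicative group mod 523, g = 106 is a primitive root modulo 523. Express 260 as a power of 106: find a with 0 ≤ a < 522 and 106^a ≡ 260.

311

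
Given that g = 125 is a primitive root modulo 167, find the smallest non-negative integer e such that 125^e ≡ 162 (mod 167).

28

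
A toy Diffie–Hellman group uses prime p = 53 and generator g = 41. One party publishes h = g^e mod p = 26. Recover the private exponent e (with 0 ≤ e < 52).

Baby-step giant-step with m = ceil(sqrt(52)) = 8.
Baby table (41^j mod 53 for j=0..7):
  0:1  1:41  2:38  3:21  4:13  5:3  6:17  7:8
Giant step factor: 41^(-8) ≡ 16 (mod 53).
Scan 26·16^i mod 53 for i = 0, 1, …:
  i=0: 26   i=1: 45   i=2: 31   i=3: 19
  i=4: 39   i=5: 41
Match at i=5, j=1: e = 5·8 + 1 = 41.

41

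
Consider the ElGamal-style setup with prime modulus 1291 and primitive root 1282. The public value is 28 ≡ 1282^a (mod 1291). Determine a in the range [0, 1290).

Baby-step giant-step with m = ceil(sqrt(1290)) = 36.
Baby table (1282^j mod 1291 for j=0..35):
  0:1  1:1282  2:81  3:562  4:106  5:337  6:840  7:186
  8:908  9:865  10:1252  11:351  12:714  13:29  14:1030  15:1058
  16:806  17:492  18:736  19:1122  20:230  21:512  22:556  23:160
  24:1142  25:50  26:841  27:177  28:989  29:136  30:67  31:688
  32:263  33:215  34:647  35:632
Giant step factor: 1282^(-36) ≡ 1121 (mod 1291).
Scan 28·1121^i mod 1291 for i = 0, 1, …:
  i=0: 28   i=1: 404   i=2: 1034   i=3: 1087
  i=4: 1114   i=5: 397   i=6: 933   i=7: 183
  i=8: 1165   i=9: 764     …   i=21: 616
  i=22: 1142
Match at i=22, j=24: a = 22·36 + 24 = 816.

816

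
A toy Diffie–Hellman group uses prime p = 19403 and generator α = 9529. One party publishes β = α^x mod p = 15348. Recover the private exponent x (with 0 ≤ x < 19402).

Baby-step giant-step with m = ceil(sqrt(19402)) = 140.
Baby table (9529^j mod 19403 for j=0..139):
  0:1  1:9529  2:15204  3:16118  4:13677  5:17585  6:3157  7:8403
  8:15409  9:9860  10:6614  11:3862  12:12910  13:4370  14:2892  15:5608
  16:2770  17:7250  18:10570  19:557  20:10634  21:8920  22:13540  23:12113
  24:15733  25:12179  26:4348  27:6687  28:971  29:16831  30:16804  31:11760
  32:8715  33:395  34:19176  35:10053  36:2426  37:8381  38:19204  39:5223
  40:1272  41:13416  42:14100  43:12528  44:12056  45:15864  46:18686  47:16966
  48:3218  49:7582  50:11509  51:3505  52:6582  53:9382  54:11457  55:12475
  56:11497  57:5575  58:18164  59:9996  60:2557  61:14888  62:12419  63:1754
  64:7883  65:8094  66:801  67:7350  68:12723  69:7523  70:11985  71:18410
  72:6367  73:17365  74:2301  75:839  76:795  77:8385  78:18514  79:7830
  80:7535  81:9915  82:6828  83:5753  84:6862  85:19291  86:19320  87:4616
  88:18666  89:1013  90:9586  91:15073  92:9611  93:1059  94:1651  95:15949
  96:13725  97:9305  98:15038  99:5947  100:12203  101:208  102:2926  103:19146
  104:15228  105:11978  106:9916  107:16357  108:1554  109:3577  110:13565  111:17502
  112:7773  113:7666  114:16422  115:43  116:2284  117:13473  118:13969  119:6021
  120:18841  121:19333  122:12075  123:2885  124:16517  125:12760  126:10842  127:11846
  128:13283  129:7938  130:8308  131:2692  132:1302  133:8241  134:4548  135:10993
  136:14903  137:130  138:16381  139:16817
Giant step factor: 9529^(-140) ≡ 5378 (mod 19403).
Scan 15348·5378^i mod 19403 for i = 0, 1, …:
  i=0: 15348   i=1: 1182   i=2: 12015   i=3: 4680
  i=4: 3349   i=5: 4938   i=6: 13260   i=7: 6255
  i=8: 13991   i=9: 18167     …   i=86: 8613
  i=87: 5753
Match at i=87, j=83: x = 87·140 + 83 = 12263.

12263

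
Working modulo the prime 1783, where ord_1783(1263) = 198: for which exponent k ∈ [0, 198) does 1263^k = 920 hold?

Successive powers of 1263 modulo 1783:
  1263^0=1  1263^1=1263  1263^2=1167  1263^3=1163  1263^4=1460  1263^5=358
  1263^6=1055  1263^7=564  1263^8=915  1263^9=261  1263^10=1571  1263^11=1477
  1263^12=433  1263^13=1281  1263^14=722  1263^15=773  1263^16=998  1263^17=1676
  1263^18=367  1263^19=1724  1263^20=369  1263^21=684  1263^22=920
So 1263^22 ≡ 920 (mod 1783), giving k = 22.

22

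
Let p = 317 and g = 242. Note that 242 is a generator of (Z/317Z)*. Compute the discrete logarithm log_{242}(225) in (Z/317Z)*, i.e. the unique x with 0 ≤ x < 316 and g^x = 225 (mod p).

120

Baby-step giant-step with m = ceil(sqrt(316)) = 18.
Baby table (242^j mod 317 for j=0..17):
  0:1  1:242  2:236  3:52  4:221  5:226  6:168  7:80
  8:23  9:177  10:39  11:245  12:11  13:126  14:60  15:255
  16:212  17:267
Giant step factor: 242^(-18) ≡ 135 (mod 317).
Scan 225·135^i mod 317 for i = 0, 1, …:
  i=0: 225   i=1: 260   i=2: 230   i=3: 301
  i=4: 59   i=5: 40   i=6: 11
Match at i=6, j=12: x = 6·18 + 12 = 120.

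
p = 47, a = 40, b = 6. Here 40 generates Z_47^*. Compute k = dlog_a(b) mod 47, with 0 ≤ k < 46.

40

Baby-step giant-step with m = ceil(sqrt(46)) = 7.
Baby table (40^j mod 47 for j=0..6):
  0:1  1:40  2:2  3:33  4:4  5:19  6:8
Giant step factor: 40^(-7) ≡ 26 (mod 47).
Scan 6·26^i mod 47 for i = 0, 1, …:
  i=0: 6   i=1: 15   i=2: 14   i=3: 35
  i=4: 17   i=5: 19
Match at i=5, j=5: k = 5·7 + 5 = 40.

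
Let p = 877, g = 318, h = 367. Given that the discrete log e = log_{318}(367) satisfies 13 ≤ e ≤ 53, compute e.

17

Compute 318^13 mod 877 = 817, then multiply by 318 repeatedly:
  318^13=817  318^14=214  318^15=523  318^16=561  318^17=367
Found 367 at exponent 17.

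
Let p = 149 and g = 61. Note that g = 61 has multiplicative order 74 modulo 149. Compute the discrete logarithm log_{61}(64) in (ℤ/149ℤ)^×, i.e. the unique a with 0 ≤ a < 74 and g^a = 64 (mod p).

43

Baby-step giant-step with m = ceil(sqrt(74)) = 9.
Baby table (61^j mod 149 for j=0..8):
  0:1  1:61  2:145  3:54  4:16  5:82  6:85  7:119
  8:107
Giant step factor: 61^(-9) ≡ 113 (mod 149).
Scan 64·113^i mod 149 for i = 0, 1, …:
  i=0: 64   i=1: 80   i=2: 100   i=3: 125
  i=4: 119
Match at i=4, j=7: a = 4·9 + 7 = 43.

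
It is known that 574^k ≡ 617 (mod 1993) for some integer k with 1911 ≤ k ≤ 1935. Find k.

1928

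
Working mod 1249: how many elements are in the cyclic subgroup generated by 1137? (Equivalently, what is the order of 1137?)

1248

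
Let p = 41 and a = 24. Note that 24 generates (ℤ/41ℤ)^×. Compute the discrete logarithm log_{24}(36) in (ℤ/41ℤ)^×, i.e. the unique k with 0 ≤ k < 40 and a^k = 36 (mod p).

34

Successive powers of 24 modulo 41:
  24^0=1  24^1=24  24^2=2  24^3=7  24^4=4  24^5=14
  24^6=8  24^7=28  24^8=16  24^9=15  24^10=32  24^11=30
  24^12=23  24^13=19  24^14=5  24^15=38  24^16=10  24^17=35
  24^18=20  24^19=29  24^20=40  24^21=17  24^22=39  24^23=34
  24^24=37  24^25=27  24^26=33  24^27=13  24^28=25  24^29=26
  24^30=9  24^31=11  24^32=18  24^33=22  24^34=36
So 24^34 ≡ 36 (mod 41), giving k = 34.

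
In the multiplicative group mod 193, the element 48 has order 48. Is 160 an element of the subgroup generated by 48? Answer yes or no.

no

160 ∈ ⟨48⟩ iff 160^48 ≡ 1 (mod 193), since |⟨48⟩| = 48.
160^48 mod 193 = 81.
Since 81 ≠ 1, 160 does not lie in the subgroup.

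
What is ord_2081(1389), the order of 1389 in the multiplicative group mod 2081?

2080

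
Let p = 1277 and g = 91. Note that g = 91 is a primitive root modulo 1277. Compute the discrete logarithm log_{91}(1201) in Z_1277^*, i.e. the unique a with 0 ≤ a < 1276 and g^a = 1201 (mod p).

Baby-step giant-step with m = ceil(sqrt(1276)) = 36.
Baby table (91^j mod 1277 for j=0..35):
  0:1  1:91  2:619  3:141  4:61  5:443  6:726  7:939
  8:1167  9:206  10:868  11:1091  12:952  13:1073  14:591  15:147
  16:607  17:326  18:295  19:28  20:1271  21:731  22:117  23:431
  24:911  25:1173  26:752  27:751  28:660  29:41  30:1177  31:1116
  32:673  33:1224  34:285  35:395
Giant step factor: 91^(-36) ≡ 250 (mod 1277).
Scan 1201·250^i mod 1277 for i = 0, 1, …:
  i=0: 1201   i=1: 155   i=2: 440   i=3: 178
  i=4: 1082   i=5: 1053   i=6: 188   i=7: 1028
  i=8: 323   i=9: 299   i=10: 684   i=11: 1159
  i=12: 1148   i=13: 952
Match at i=13, j=12: a = 13·36 + 12 = 480.

480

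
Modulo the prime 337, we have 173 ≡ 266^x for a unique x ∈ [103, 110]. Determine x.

108

Compute 266^103 mod 337 = 291, then multiply by 266 repeatedly:
  266^103=291  266^104=233  266^105=307  266^106=108  266^107=83
  266^108=173
Found 173 at exponent 108.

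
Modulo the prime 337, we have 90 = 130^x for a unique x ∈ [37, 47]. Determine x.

37

Compute 130^37 mod 337 = 90, then multiply by 130 repeatedly:
  130^37=90
Found 90 at exponent 37.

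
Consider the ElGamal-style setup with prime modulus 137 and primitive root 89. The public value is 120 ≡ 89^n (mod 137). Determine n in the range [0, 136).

122

Baby-step giant-step with m = ceil(sqrt(136)) = 12.
Baby table (89^j mod 137 for j=0..11):
  0:1  1:89  2:112  3:104  4:77  5:3  6:130  7:62
  8:38  9:94  10:9  11:116
Giant step factor: 89^(-12) ≡ 14 (mod 137).
Scan 120·14^i mod 137 for i = 0, 1, …:
  i=0: 120   i=1: 36   i=2: 93   i=3: 69
  i=4: 7   i=5: 98   i=6: 2   i=7: 28
  i=8: 118   i=9: 8   i=10: 112
Match at i=10, j=2: n = 10·12 + 2 = 122.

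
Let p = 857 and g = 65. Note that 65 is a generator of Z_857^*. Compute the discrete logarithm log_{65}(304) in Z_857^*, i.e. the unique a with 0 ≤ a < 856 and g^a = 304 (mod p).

Baby-step giant-step with m = ceil(sqrt(856)) = 30.
Baby table (65^j mod 857 for j=0..29):
  0:1  1:65  2:797  3:385  4:172  5:39  6:821  7:231
  8:446  9:709  10:664  11:310  12:439  13:254  14:227  15:186
  16:92  17:838  18:479  19:283  20:398  21:160  22:116  23:684
  24:753  25:96  26:241  27:239  28:109  29:229
Giant step factor: 65^(-30) ≡ 518 (mod 857).
Scan 304·518^i mod 857 for i = 0, 1, …:
  i=0: 304   i=1: 641   i=2: 379   i=3: 69
  i=4: 605   i=5: 585   i=6: 509   i=7: 563
  i=8: 254
Match at i=8, j=13: a = 8·30 + 13 = 253.

253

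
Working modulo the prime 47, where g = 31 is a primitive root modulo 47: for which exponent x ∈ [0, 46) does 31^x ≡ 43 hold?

Baby-step giant-step with m = ceil(sqrt(46)) = 7.
Baby table (31^j mod 47 for j=0..6):
  0:1  1:31  2:21  3:40  4:18  5:41  6:2
Giant step factor: 31^(-7) ≡ 22 (mod 47).
Scan 43·22^i mod 47 for i = 0, 1, …:
  i=0: 43   i=1: 6   i=2: 38   i=3: 37
  i=4: 15   i=5: 1
Match at i=5, j=0: x = 5·7 + 0 = 35.

35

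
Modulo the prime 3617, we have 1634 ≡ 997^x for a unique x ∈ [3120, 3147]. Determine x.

3129

Compute 997^3120 mod 3617 = 2518, then multiply by 997 repeatedly:
  997^3120=2518  997^3121=248  997^3122=1300  997^3123=1214  997^3124=2280
  997^3125=1684  997^3126=660  997^3127=3343  997^3128=1714  997^3129=1634
Found 1634 at exponent 3129.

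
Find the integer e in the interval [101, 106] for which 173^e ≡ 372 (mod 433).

103

Compute 173^101 mod 433 = 207, then multiply by 173 repeatedly:
  173^101=207  173^102=305  173^103=372
Found 372 at exponent 103.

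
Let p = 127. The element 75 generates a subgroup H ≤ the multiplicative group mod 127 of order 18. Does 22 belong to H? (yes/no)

⟨75⟩ has order 18; its elements mod 127 are {1, 19, 20, 22, 24, 28, 37, 52, 59, 68, 75, 90, 99, 103, 105, 107, 108, 126}.
22 is in this set.

yes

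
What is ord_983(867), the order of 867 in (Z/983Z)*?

491

The order of 867 must divide p − 1 = 982 = 2 · 491.
Divisors: 1, 2, 491, 982.
Check each in increasing order: 867^1 ≡ 867;  867^2 ≡ 677;  867^491 ≡ 1.
Smallest exponent giving 1 is 491.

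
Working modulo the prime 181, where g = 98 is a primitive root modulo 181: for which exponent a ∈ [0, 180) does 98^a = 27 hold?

168

Baby-step giant-step with m = ceil(sqrt(180)) = 14.
Baby table (98^j mod 181 for j=0..13):
  0:1  1:98  2:11  3:173  4:121  5:93  6:64  7:118
  8:161  9:31  10:142  11:160  12:114  13:131
Giant step factor: 98^(-14) ≡ 167 (mod 181).
Scan 27·167^i mod 181 for i = 0, 1, …:
  i=0: 27   i=1: 165   i=2: 43   i=3: 122
  i=4: 102   i=5: 20   i=6: 82   i=7: 119
  i=8: 144   i=9: 156   i=10: 169   i=11: 168
  i=12: 1
Match at i=12, j=0: a = 12·14 + 0 = 168.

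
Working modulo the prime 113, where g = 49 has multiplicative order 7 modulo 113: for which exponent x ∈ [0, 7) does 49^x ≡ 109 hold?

Successive powers of 49 modulo 113:
  49^0=1  49^1=49  49^2=28  49^3=16  49^4=106  49^5=109
So 49^5 ≡ 109 (mod 113), giving x = 5.

5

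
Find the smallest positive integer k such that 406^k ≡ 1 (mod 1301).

The order of 406 must divide p − 1 = 1300 = 2^2 · 5^2 · 13.
Divisors: 1, 2, 4, 5, 10, 13, 20, 25, 26, 50, 52, 65, 100, 130, 260, 325, 650, 1300.
Check each in increasing order: 406^1 ≡ 406;  406^2 ≡ 910;  406^4 ≡ 664;  406^5 ≡ 277;  406^10 ≡ 1271;  406^13 ≡ 720;  406^20 ≡ 900;  406^25 ≡ 809;  406^26 ≡ 602;  406^50 ≡ 78;  406^52 ≡ 726;  406^65 ≡ 1019;  406^100 ≡ 880;  406^130 ≡ 163;  406^260 ≡ 549;  406^325 ≡ 1.
Smallest exponent giving 1 is 325.

325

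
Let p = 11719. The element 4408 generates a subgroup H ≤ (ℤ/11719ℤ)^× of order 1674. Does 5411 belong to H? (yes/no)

5411 ∈ ⟨4408⟩ iff 5411^1674 ≡ 1 (mod 11719), since |⟨4408⟩| = 1674.
5411^1674 mod 11719 = 1.
Since 1 = 1, 5411 lies in the subgroup.

yes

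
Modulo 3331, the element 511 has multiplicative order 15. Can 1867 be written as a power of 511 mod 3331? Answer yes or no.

⟨511⟩ has order 15; its elements mod 3331 are {1, 511, 957, 997, 1071, 1177, 1303, 1371, 1449, 1463, 1867, 2330, 2701, 2964, 3155}.
1867 is in this set.

yes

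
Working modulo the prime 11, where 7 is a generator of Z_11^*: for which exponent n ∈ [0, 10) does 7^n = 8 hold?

Successive powers of 7 modulo 11:
  7^0=1  7^1=7  7^2=5  7^3=2  7^4=3  7^5=10
  7^6=4  7^7=6  7^8=9  7^9=8
So 7^9 ≡ 8 (mod 11), giving n = 9.

9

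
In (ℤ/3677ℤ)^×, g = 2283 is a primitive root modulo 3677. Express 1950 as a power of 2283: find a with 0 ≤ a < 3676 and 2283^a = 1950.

2269

Baby-step giant-step with m = ceil(sqrt(3676)) = 61.
Baby table (2283^j mod 3677 for j=0..60):
  0:1  1:2283  2:1780  3:655  4:2503  5:291  6:2493  7:3200
  8:3078  9:327  10:110  11:1094  12:919  13:2187  14:3232  15:2594
  16:2132  17:2685  18:296  19:2877  20:1069  21:2676  22:1811  23:1565
  24:2528  25:2211  26:2869  27:1190  28:3144  29:248  30:3603  31:200
  32:652  33:3008  34:2305  35:528  36:3045  37:2205  38:202  39:1541
  40:2891  41:3615  42:1857  43:3627  44:3514  45:2925  46:343  47:3545
  48:158  49:368  50:1788  51:534  52:2035  53:1854  54:455  55:1851
  56:960  57:188  58:2672  59:33  60:1799
Giant step factor: 2283^(-61) ≡ 2438 (mod 3677).
Scan 1950·2438^i mod 3677 for i = 0, 1, …:
  i=0: 1950   i=1: 3416   i=2: 3480   i=3: 1401
  i=4: 3382   i=5: 1482   i=6: 2302   i=7: 1174
  i=8: 1506   i=9: 1982     …   i=36: 23
  i=37: 919
Match at i=37, j=12: a = 37·61 + 12 = 2269.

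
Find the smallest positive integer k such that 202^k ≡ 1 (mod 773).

386

The order of 202 must divide p − 1 = 772 = 2^2 · 193.
Divisors: 1, 2, 4, 193, 386, 772.
Check each in increasing order: 202^1 ≡ 202;  202^2 ≡ 608;  202^4 ≡ 170;  202^193 ≡ 772;  202^386 ≡ 1.
Smallest exponent giving 1 is 386.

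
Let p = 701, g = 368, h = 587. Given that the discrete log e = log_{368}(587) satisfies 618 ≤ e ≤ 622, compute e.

620

Compute 368^618 mod 701 = 561, then multiply by 368 repeatedly:
  368^618=561  368^619=354  368^620=587
Found 587 at exponent 620.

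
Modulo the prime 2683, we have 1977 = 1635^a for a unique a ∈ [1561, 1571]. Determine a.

Compute 1635^1561 mod 2683 = 272, then multiply by 1635 repeatedly:
  1635^1561=272  1635^1562=2025  1635^1563=53  1635^1564=799  1635^1565=2427
  1635^1566=2671  1635^1567=1844  1635^1568=1931  1635^1569=1977
Found 1977 at exponent 1569.

1569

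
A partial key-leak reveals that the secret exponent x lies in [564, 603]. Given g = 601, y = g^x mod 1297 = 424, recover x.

598

Compute 601^564 mod 1297 = 64, then multiply by 601 repeatedly:
  601^564=64  601^565=851  601^566=433  601^567=833  601^568=1288
  601^569=1076  601^570=770  601^571=1038  601^572=1278  601^573=254
  601^574=905  601^575=462  601^576=104  601^577=248  601^578=1190
  601^579=543  601^580=796  601^581=1100  601^582=927  601^583=714
  601^584=1104  601^585=737  601^586=660  601^587=1075  601^588=169
  601^589=403  601^590=961  601^591=396  601^592=645  601^593=1139
  601^594=1020  601^595=836  601^596=497  601^597=387  601^598=424
Found 424 at exponent 598.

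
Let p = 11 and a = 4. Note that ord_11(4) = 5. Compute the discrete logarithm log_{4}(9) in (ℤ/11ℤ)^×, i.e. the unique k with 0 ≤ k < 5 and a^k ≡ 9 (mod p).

Successive powers of 4 modulo 11:
  4^0=1  4^1=4  4^2=5  4^3=9
So 4^3 ≡ 9 (mod 11), giving k = 3.

3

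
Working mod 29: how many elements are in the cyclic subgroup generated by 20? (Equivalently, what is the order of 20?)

The order of 20 must divide p − 1 = 28 = 2^2 · 7.
Divisors: 1, 2, 4, 7, 14, 28.
Check each in increasing order: 20^1 ≡ 20;  20^2 ≡ 23;  20^4 ≡ 7;  20^7 ≡ 1.
Smallest exponent giving 1 is 7.

7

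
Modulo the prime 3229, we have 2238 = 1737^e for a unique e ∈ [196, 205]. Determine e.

200

Compute 1737^196 mod 3229 = 872, then multiply by 1737 repeatedly:
  1737^196=872  1737^197=263  1737^198=1542  1737^199=1613  1737^200=2238
Found 2238 at exponent 200.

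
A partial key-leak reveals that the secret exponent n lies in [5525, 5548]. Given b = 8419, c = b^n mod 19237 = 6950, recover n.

5533

Compute 8419^5525 mod 19237 = 1495, then multiply by 8419 repeatedly:
  8419^5525=1495  8419^5526=5407  8419^5527=6791  8419^5528=1065  8419^5529=1793
  8419^5530=13459  8419^5531=5391  8419^5532=6746  8419^5533=6950
Found 6950 at exponent 5533.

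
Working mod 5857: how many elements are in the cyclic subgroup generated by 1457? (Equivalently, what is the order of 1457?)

The order of 1457 must divide p − 1 = 5856 = 2^5 · 3 · 61.
Divisors: 1, 2, 3, 4, 6, 8, 12, 16, 24, 32, 48, 61, 96, 122, 183, 244, 366, 488, 732, 976, 1464, 1952, 2928, 5856.
Check each in increasing order: 1457^1 ≡ 1457;  1457^2 ≡ 2615;  1457^3 ≡ 3005;  1457^4 ≡ 3106;  1457^6 ≡ 4388;  1457^8 ≡ 757;  1457^12 ≡ 2585;  1457^16 ≡ 4920;  1457^24 ≡ 5245;  1457^32 ≡ 5276;  1457^48 ≡ 5553;  1457^61 ≡ 4336;  1457^96 ≡ 4561;  1457^122 ≡ 5783;  1457^183 ≡ 1271;  1457^244 ≡ 5476;  1457^366 ≡ 4766;  1457^488 ≡ 4593;  1457^732 ≡ 1310;  1457^976 ≡ 4592;  1457^1464 ≡ 5856;  1457^1952 ≡ 1264;  1457^2928 ≡ 1.
Smallest exponent giving 1 is 2928.

2928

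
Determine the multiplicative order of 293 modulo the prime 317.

158

The order of 293 must divide p − 1 = 316 = 2^2 · 79.
Divisors: 1, 2, 4, 79, 158, 316.
Check each in increasing order: 293^1 ≡ 293;  293^2 ≡ 259;  293^4 ≡ 194;  293^79 ≡ 316;  293^158 ≡ 1.
Smallest exponent giving 1 is 158.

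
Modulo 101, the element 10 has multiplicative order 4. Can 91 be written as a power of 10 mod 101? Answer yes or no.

91 ∈ ⟨10⟩ iff 91^4 ≡ 1 (mod 101), since |⟨10⟩| = 4.
91^4 mod 101 = 1.
Since 1 = 1, 91 lies in the subgroup.

yes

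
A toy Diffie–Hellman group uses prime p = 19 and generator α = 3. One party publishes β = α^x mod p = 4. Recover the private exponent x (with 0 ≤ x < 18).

14

Successive powers of 3 modulo 19:
  3^0=1  3^1=3  3^2=9  3^3=8  3^4=5  3^5=15
  3^6=7  3^7=2  3^8=6  3^9=18  3^10=16  3^11=10
  3^12=11  3^13=14  3^14=4
So 3^14 ≡ 4 (mod 19), giving x = 14.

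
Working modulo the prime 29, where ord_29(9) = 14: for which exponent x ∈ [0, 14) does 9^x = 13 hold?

Successive powers of 9 modulo 29:
  9^0=1  9^1=9  9^2=23  9^3=4  9^4=7  9^5=5
  9^6=16  9^7=28  9^8=20  9^9=6  9^10=25  9^11=22
  9^12=24  9^13=13
So 9^13 ≡ 13 (mod 29), giving x = 13.

13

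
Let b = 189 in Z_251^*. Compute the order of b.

125

The order of 189 must divide p − 1 = 250 = 2 · 5^3.
Divisors: 1, 2, 5, 10, 25, 50, 125, 250.
Check each in increasing order: 189^1 ≡ 189;  189^2 ≡ 79;  189^5 ≡ 100;  189^10 ≡ 211;  189^25 ≡ 113;  189^50 ≡ 219;  189^125 ≡ 1.
Smallest exponent giving 1 is 125.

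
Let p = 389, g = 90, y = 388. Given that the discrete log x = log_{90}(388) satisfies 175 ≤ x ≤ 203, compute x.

194

Compute 90^175 mod 389 = 162, then multiply by 90 repeatedly:
  90^175=162  90^176=187  90^177=103  90^178=323  90^179=284
  90^180=275  90^181=243  90^182=86  90^183=349  90^184=290
  90^185=37  90^186=218  90^187=170  90^188=129  90^189=329
  90^190=46  90^191=250  90^192=327  90^193=255  90^194=388
Found 388 at exponent 194.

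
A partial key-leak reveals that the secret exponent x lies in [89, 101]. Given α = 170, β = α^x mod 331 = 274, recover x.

90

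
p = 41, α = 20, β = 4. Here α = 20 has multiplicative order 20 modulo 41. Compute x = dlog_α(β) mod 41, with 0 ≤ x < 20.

18

Successive powers of 20 modulo 41:
  20^0=1  20^1=20  20^2=31  20^3=5  20^4=18  20^5=32
  20^6=25  20^7=8  20^8=37  20^9=2  20^10=40  20^11=21
  20^12=10  20^13=36  20^14=23  20^15=9  20^16=16  20^17=33
  20^18=4
So 20^18 ≡ 4 (mod 41), giving x = 18.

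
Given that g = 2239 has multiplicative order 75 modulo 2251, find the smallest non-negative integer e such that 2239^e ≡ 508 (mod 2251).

51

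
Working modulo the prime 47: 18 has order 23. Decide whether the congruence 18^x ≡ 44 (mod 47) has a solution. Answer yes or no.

no

44 ∈ ⟨18⟩ iff 44^23 ≡ 1 (mod 47), since |⟨18⟩| = 23.
44^23 mod 47 = 46.
Since 46 ≠ 1, 44 does not lie in the subgroup.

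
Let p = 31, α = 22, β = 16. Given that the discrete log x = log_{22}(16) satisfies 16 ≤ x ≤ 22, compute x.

18

Compute 22^16 mod 31 = 9, then multiply by 22 repeatedly:
  22^16=9  22^17=12  22^18=16
Found 16 at exponent 18.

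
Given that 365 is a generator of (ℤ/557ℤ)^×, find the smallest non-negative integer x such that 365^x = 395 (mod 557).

449

Baby-step giant-step with m = ceil(sqrt(556)) = 24.
Baby table (365^j mod 557 for j=0..23):
  0:1  1:365  2:102  3:468  4:378  5:391  6:123  7:335
  8:292  9:193  10:263  11:191  12:90  13:544  14:268  15:345
  16:43  17:99  18:487  19:72  20:101  21:103  22:276  23:480
Giant step factor: 365^(-24) ≡ 83 (mod 557).
Scan 395·83^i mod 557 for i = 0, 1, …:
  i=0: 395   i=1: 479   i=2: 210   i=3: 163
  i=4: 161   i=5: 552   i=6: 142   i=7: 89
  i=8: 146   i=9: 421     …   i=17: 377
  i=18: 99
Match at i=18, j=17: x = 18·24 + 17 = 449.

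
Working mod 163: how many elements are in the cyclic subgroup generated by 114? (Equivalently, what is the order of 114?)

162

The order of 114 must divide p − 1 = 162 = 2 · 3^4.
Divisors: 1, 2, 3, 6, 9, 18, 27, 54, 81, 162.
Check each in increasing order: 114^1 ≡ 114;  114^2 ≡ 119;  114^3 ≡ 37;  114^6 ≡ 65;  114^9 ≡ 123;  114^18 ≡ 133;  114^27 ≡ 59;  114^54 ≡ 58;  114^81 ≡ 162;  114^162 ≡ 1.
Smallest exponent giving 1 is 162.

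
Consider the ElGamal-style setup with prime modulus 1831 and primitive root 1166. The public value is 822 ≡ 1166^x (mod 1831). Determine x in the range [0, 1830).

Baby-step giant-step with m = ceil(sqrt(1830)) = 43.
Baby table (1166^j mod 1831 for j=0..42):
  0:1  1:1166  2:954  3:947  4:109  5:755  6:1450  7:687
  8:895  9:1731  10:584  11:1643  12:512  13:86  14:1402  15:1480
  16:878  17:219  18:845  19:192  20:490  21:68  22:555  23:787
  24:311  25:88  26:72  27:1557  28:941  29:437  30:524  31:1261
  32:33  33:27  34:355  35:124  36:1766  37:1112  38:244  39:699
  40:239  41:362  42:962
Giant step factor: 1166^(-43) ≡ 1061 (mod 1831).
Scan 822·1061^i mod 1831 for i = 0, 1, …:
  i=0: 822   i=1: 586   i=2: 1037   i=3: 1657
  i=4: 317   i=5: 1264   i=6: 812   i=7: 962
Match at i=7, j=42: x = 7·43 + 42 = 343.

343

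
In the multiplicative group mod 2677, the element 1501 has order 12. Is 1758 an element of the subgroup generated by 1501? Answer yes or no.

no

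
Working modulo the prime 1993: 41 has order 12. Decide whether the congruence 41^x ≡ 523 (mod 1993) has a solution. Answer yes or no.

523 ∈ ⟨41⟩ iff 523^12 ≡ 1 (mod 1993), since |⟨41⟩| = 12.
523^12 mod 1993 = 308.
Since 308 ≠ 1, 523 does not lie in the subgroup.

no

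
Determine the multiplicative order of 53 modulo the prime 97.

48

The order of 53 must divide p − 1 = 96 = 2^5 · 3.
Divisors: 1, 2, 3, 4, 6, 8, 12, 16, 24, 32, 48, 96.
Check each in increasing order: 53^1 ≡ 53;  53^2 ≡ 93;  53^3 ≡ 79;  53^4 ≡ 16;  53^6 ≡ 33;  53^8 ≡ 62;  53^12 ≡ 22;  53^16 ≡ 61;  53^24 ≡ 96;  53^32 ≡ 35;  53^48 ≡ 1.
Smallest exponent giving 1 is 48.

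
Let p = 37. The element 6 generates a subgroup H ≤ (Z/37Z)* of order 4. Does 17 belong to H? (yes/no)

17 ∈ ⟨6⟩ iff 17^4 ≡ 1 (mod 37), since |⟨6⟩| = 4.
17^4 mod 37 = 12.
Since 12 ≠ 1, 17 does not lie in the subgroup.

no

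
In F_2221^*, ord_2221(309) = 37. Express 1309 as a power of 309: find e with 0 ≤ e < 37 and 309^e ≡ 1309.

10

Successive powers of 309 modulo 2221:
  309^0=1  309^1=309  309^2=2199  309^3=2086  309^4=484  309^5=749
  309^6=457  309^7=1290  309^8=1051  309^9=493  309^10=1309
So 309^10 ≡ 1309 (mod 2221), giving e = 10.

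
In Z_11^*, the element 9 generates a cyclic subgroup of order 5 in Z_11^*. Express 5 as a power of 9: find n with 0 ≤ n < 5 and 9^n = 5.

Successive powers of 9 modulo 11:
  9^0=1  9^1=9  9^2=4  9^3=3  9^4=5
So 9^4 ≡ 5 (mod 11), giving n = 4.

4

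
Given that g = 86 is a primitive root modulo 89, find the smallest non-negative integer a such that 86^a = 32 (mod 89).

80

Baby-step giant-step with m = ceil(sqrt(88)) = 10.
Baby table (86^j mod 89 for j=0..9):
  0:1  1:86  2:9  3:62  4:81  5:24  6:17  7:38
  8:64  9:75
Giant step factor: 86^(-10) ≡ 53 (mod 89).
Scan 32·53^i mod 89 for i = 0, 1, …:
  i=0: 32   i=1: 5   i=2: 87   i=3: 72
  i=4: 78   i=5: 40   i=6: 73   i=7: 42
  i=8: 1
Match at i=8, j=0: a = 8·10 + 0 = 80.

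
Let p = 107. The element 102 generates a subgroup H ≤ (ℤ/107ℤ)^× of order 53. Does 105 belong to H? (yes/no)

105 ∈ ⟨102⟩ iff 105^53 ≡ 1 (mod 107), since |⟨102⟩| = 53.
105^53 mod 107 = 1.
Since 1 = 1, 105 lies in the subgroup.

yes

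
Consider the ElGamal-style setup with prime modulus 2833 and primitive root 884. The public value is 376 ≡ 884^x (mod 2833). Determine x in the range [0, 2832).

739

Baby-step giant-step with m = ceil(sqrt(2832)) = 54.
Baby table (884^j mod 2833 for j=0..53):
  0:1  1:884  2:2381  3:2718  4:328  5:986  6:1893  7:1942
  8:2763  9:446  10:477  11:2384  12:2537  13:1805  14:641  15:44
  16:2067  17:2776  18:606  19:267  20:889  21:1135  22:458  23:2586
  24:2626  25:1157  26:75  27:1141  28:96  29:2707  30:1936  31:292
  32:325  33:1167  34:416  35:2287  36:1779  37:321  38:464  39:2224
  40:2747  41:467  42:2043  43:1391  44:122  45:194  46:1516  47:135
  48:354  49:1306  50:1473  51:1785  52:2792  53:585
Giant step factor: 884^(-54) ≡ 434 (mod 2833).
Scan 376·434^i mod 2833 for i = 0, 1, …:
  i=0: 376   i=1: 1703   i=2: 2522   i=3: 1010
  i=4: 2058   i=5: 777   i=6: 91   i=7: 2665
  i=8: 746   i=9: 802   i=10: 2442   i=11: 286
  i=12: 2305   i=13: 321
Match at i=13, j=37: x = 13·54 + 37 = 739.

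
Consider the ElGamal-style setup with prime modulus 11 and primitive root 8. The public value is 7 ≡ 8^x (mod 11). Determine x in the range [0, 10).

9

Successive powers of 8 modulo 11:
  8^0=1  8^1=8  8^2=9  8^3=6  8^4=4  8^5=10
  8^6=3  8^7=2  8^8=5  8^9=7
So 8^9 ≡ 7 (mod 11), giving x = 9.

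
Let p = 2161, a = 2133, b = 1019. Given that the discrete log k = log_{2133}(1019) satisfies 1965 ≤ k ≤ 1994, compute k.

1981

Compute 2133^1965 mod 2161 = 1489, then multiply by 2133 repeatedly:
  2133^1965=1489  2133^1966=1528  2133^1967=436  2133^1968=758  2133^1969=386
  2133^1970=2158  2133^1971=84  2133^1972=1970  2133^1973=1026  2133^1974=1526
  2133^1975=492  2133^1976=1351  2133^1977=1070  2133^1978=294  2133^1979=412
  2133^1980=1430  2133^1981=1019
Found 1019 at exponent 1981.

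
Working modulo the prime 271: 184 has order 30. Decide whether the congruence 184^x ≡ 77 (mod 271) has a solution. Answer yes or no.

77 ∈ ⟨184⟩ iff 77^30 ≡ 1 (mod 271), since |⟨184⟩| = 30.
77^30 mod 271 = 169.
Since 169 ≠ 1, 77 does not lie in the subgroup.

no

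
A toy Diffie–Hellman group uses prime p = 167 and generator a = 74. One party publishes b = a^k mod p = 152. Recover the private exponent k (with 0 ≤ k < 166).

56

Baby-step giant-step with m = ceil(sqrt(166)) = 13.
Baby table (74^j mod 167 for j=0..12):
  0:1  1:74  2:132  3:82  4:56  5:136  6:44  7:83
  8:130  9:101  10:126  11:139  12:99
Giant step factor: 74^(-13) ≡ 129 (mod 167).
Scan 152·129^i mod 167 for i = 0, 1, …:
  i=0: 152   i=1: 69   i=2: 50   i=3: 104
  i=4: 56
Match at i=4, j=4: k = 4·13 + 4 = 56.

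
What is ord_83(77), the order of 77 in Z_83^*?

41

The order of 77 must divide p − 1 = 82 = 2 · 41.
Divisors: 1, 2, 41, 82.
Check each in increasing order: 77^1 ≡ 77;  77^2 ≡ 36;  77^41 ≡ 1.
Smallest exponent giving 1 is 41.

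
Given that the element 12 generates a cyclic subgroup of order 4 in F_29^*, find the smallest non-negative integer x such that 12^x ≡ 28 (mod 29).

2

Successive powers of 12 modulo 29:
  12^0=1  12^1=12  12^2=28
So 12^2 ≡ 28 (mod 29), giving x = 2.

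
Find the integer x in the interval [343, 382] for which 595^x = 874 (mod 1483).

Compute 595^343 mod 1483 = 974, then multiply by 595 repeatedly:
  595^343=974  595^344=1160  595^345=605  595^346=1089  595^347=1367
  595^348=681  595^349=336  595^350=1198  595^351=970  595^352=263
  595^353=770  595^354=1386  595^355=122  595^356=1406  595^357=158
  595^358=581  595^359=156  595^360=874
Found 874 at exponent 360.

360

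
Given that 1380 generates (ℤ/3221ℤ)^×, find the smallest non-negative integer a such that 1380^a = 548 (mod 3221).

Baby-step giant-step with m = ceil(sqrt(3220)) = 57.
Baby table (1380^j mod 3221 for j=0..56):
  0:1  1:1380  2:789  3:122  4:868  5:2849  6:2000  7:2824
  8:2931  9:2425  10:3102  11:51  12:2739  13:1587  14:3001  15:2395
  16:354  17:2149  18:2300  19:1315  20:1277  21:373  22:2601  23:1186
  24:412  25:1664  26:2968  27:1949  28:85  29:1344  30:2645  31:707
  32:2918  33:590  34:2508  35:1686  36:1118  37:3202  38:2769  39:1114
  40:903  41:2834  42:626  43:652  44:1101  45:2289  46:2240  47:2261
  48:2252  49:2716  50:2057  51:959  52:2810  53:2937  54:1042  55:1394
  56:783
Giant step factor: 1380^(-57) ≡ 1496 (mod 3221).
Scan 548·1496^i mod 3221 for i = 0, 1, …:
  i=0: 548   i=1: 1674   i=2: 1587
Match at i=2, j=13: a = 2·57 + 13 = 127.

127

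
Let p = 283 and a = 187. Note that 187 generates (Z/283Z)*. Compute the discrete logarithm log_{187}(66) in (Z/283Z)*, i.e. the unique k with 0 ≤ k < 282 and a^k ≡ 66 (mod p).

84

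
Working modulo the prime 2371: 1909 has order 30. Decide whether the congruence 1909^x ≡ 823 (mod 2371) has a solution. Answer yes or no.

no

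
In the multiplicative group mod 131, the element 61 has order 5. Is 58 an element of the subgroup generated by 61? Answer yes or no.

58 ∈ ⟨61⟩ iff 58^5 ≡ 1 (mod 131), since |⟨61⟩| = 5.
58^5 mod 131 = 1.
Since 1 = 1, 58 lies in the subgroup.

yes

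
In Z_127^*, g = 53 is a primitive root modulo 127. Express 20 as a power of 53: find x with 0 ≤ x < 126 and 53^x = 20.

Successive powers of 53 modulo 127:
  53^0=1  53^1=53  53^2=15  53^3=33  53^4=98  53^5=114
  53^6=73  53^7=59  53^8=79  53^9=123  53^10=42  53^11=67
  53^12=122  53^13=116  53^14=52  53^15=89  53^16=18  53^17=65
  53^18=16  53^19=86  53^20=113  53^21=20
So 53^21 ≡ 20 (mod 127), giving x = 21.

21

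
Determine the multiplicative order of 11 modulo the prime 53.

The order of 11 must divide p − 1 = 52 = 2^2 · 13.
Divisors: 1, 2, 4, 13, 26, 52.
Check each in increasing order: 11^1 ≡ 11;  11^2 ≡ 15;  11^4 ≡ 13;  11^13 ≡ 52;  11^26 ≡ 1.
Smallest exponent giving 1 is 26.

26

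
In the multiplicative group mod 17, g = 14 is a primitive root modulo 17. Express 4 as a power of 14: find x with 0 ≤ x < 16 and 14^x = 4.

12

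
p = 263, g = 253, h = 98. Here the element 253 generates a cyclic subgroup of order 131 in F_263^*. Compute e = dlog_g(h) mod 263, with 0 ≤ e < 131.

Baby-step giant-step with m = ceil(sqrt(131)) = 12.
Baby table (253^j mod 263 for j=0..11):
  0:1  1:253  2:100  3:52  4:6  5:203  6:74  7:49
  8:36  9:166  10:181  11:31
Giant step factor: 253^(-12) ≡ 235 (mod 263).
Scan 98·235^i mod 263 for i = 0, 1, …:
  i=0: 98   i=1: 149   i=2: 36
Match at i=2, j=8: e = 2·12 + 8 = 32.

32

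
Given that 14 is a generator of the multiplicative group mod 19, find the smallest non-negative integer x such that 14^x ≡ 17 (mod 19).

4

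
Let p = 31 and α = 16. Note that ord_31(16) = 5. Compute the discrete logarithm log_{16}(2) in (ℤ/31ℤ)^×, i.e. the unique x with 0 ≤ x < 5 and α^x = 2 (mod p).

Successive powers of 16 modulo 31:
  16^0=1  16^1=16  16^2=8  16^3=4  16^4=2
So 16^4 ≡ 2 (mod 31), giving x = 4.

4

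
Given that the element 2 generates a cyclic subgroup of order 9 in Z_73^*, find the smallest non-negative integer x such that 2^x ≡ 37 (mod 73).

8

Successive powers of 2 modulo 73:
  2^0=1  2^1=2  2^2=4  2^3=8  2^4=16  2^5=32
  2^6=64  2^7=55  2^8=37
So 2^8 ≡ 37 (mod 73), giving x = 8.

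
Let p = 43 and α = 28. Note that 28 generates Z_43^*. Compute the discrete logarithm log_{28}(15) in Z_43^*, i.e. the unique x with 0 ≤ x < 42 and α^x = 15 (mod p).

22

Successive powers of 28 modulo 43:
  28^0=1  28^1=28  28^2=10  28^3=22  28^4=14  28^5=5
  28^6=11  28^7=7  28^8=24  28^9=27  28^10=25  28^11=12
  28^12=35  28^13=34  28^14=6  28^15=39  28^16=17  28^17=3
  28^18=41  28^19=30  28^20=23  28^21=42  28^22=15
So 28^22 ≡ 15 (mod 43), giving x = 22.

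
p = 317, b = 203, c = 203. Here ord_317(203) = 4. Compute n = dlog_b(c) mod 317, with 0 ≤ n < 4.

1

Successive powers of 203 modulo 317:
  203^0=1  203^1=203
So 203^1 ≡ 203 (mod 317), giving n = 1.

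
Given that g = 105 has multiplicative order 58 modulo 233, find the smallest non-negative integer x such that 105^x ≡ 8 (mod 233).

46

Baby-step giant-step with m = ceil(sqrt(58)) = 8.
Baby table (105^j mod 233 for j=0..7):
  0:1  1:105  2:74  3:81  4:117  5:169  6:37  7:157
Giant step factor: 105^(-8) ≡ 4 (mod 233).
Scan 8·4^i mod 233 for i = 0, 1, …:
  i=0: 8   i=1: 32   i=2: 128   i=3: 46
  i=4: 184   i=5: 37
Match at i=5, j=6: x = 5·8 + 6 = 46.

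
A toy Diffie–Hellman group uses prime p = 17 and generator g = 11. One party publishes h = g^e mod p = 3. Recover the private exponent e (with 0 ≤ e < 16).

7

Successive powers of 11 modulo 17:
  11^0=1  11^1=11  11^2=2  11^3=5  11^4=4  11^5=10
  11^6=8  11^7=3
So 11^7 ≡ 3 (mod 17), giving e = 7.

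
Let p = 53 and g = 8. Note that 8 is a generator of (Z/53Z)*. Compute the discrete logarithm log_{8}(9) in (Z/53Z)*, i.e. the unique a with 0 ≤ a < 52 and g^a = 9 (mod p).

Baby-step giant-step with m = ceil(sqrt(52)) = 8.
Baby table (8^j mod 53 for j=0..7):
  0:1  1:8  2:11  3:35  4:15  5:14  6:6  7:48
Giant step factor: 8^(-8) ≡ 49 (mod 53).
Scan 9·49^i mod 53 for i = 0, 1, …:
  i=0: 9   i=1: 17   i=2: 38   i=3: 7
  i=4: 25   i=5: 6
Match at i=5, j=6: a = 5·8 + 6 = 46.

46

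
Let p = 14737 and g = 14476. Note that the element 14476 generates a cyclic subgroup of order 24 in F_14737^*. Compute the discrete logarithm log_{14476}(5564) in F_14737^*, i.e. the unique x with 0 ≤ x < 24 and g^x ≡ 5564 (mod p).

14

Successive powers of 14476 modulo 14737:
  14476^0=1  14476^1=14476  14476^2=9173  14476^3=7978  14476^4=10396  14476^5=12989
  14476^6=14118  14476^7=14189  14476^8=10395  14476^9=13250  14476^10=4945  14476^11=6211
  14476^12=14736  14476^13=261  14476^14=5564
So 14476^14 ≡ 5564 (mod 14737), giving x = 14.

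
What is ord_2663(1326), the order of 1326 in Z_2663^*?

1331

The order of 1326 must divide p − 1 = 2662 = 2 · 11^3.
Divisors: 1, 2, 11, 22, 121, 242, 1331, 2662.
Check each in increasing order: 1326^1 ≡ 1326;  1326^2 ≡ 696;  1326^11 ≡ 1909;  1326^22 ≡ 1297;  1326^121 ≡ 2100;  1326^242 ≡ 72;  1326^1331 ≡ 1.
Smallest exponent giving 1 is 1331.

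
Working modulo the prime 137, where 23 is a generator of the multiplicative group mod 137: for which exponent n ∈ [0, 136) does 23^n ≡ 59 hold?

40

Baby-step giant-step with m = ceil(sqrt(136)) = 12.
Baby table (23^j mod 137 for j=0..11):
  0:1  1:23  2:118  3:111  4:87  5:83  6:128  7:67
  8:34  9:97  10:39  11:75
Giant step factor: 23^(-12) ≡ 22 (mod 137).
Scan 59·22^i mod 137 for i = 0, 1, …:
  i=0: 59   i=1: 65   i=2: 60   i=3: 87
Match at i=3, j=4: n = 3·12 + 4 = 40.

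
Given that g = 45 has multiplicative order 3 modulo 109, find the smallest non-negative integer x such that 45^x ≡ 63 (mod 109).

Successive powers of 45 modulo 109:
  45^0=1  45^1=45  45^2=63
So 45^2 ≡ 63 (mod 109), giving x = 2.

2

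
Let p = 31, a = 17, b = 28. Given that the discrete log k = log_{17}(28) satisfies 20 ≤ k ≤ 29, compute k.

28

Compute 17^20 mod 31 = 5, then multiply by 17 repeatedly:
  17^20=5  17^21=23  17^22=19  17^23=13  17^24=4
  17^25=6  17^26=9  17^27=29  17^28=28
Found 28 at exponent 28.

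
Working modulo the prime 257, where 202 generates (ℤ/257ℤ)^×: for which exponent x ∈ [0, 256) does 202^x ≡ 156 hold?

Baby-step giant-step with m = ceil(sqrt(256)) = 16.
Baby table (202^j mod 257 for j=0..15):
  0:1  1:202  2:198  3:161  4:140  5:10  6:221  7:181
  8:68  9:115  10:100  11:154  12:11  13:166  14:122  15:229
Giant step factor: 202^(-16) ≡ 128 (mod 257).
Scan 156·128^i mod 257 for i = 0, 1, …:
  i=0: 156   i=1: 179   i=2: 39   i=3: 109
  i=4: 74   i=5: 220   i=6: 147   i=7: 55
  i=8: 101   i=9: 78     …   i=14: 110
  i=15: 202
Match at i=15, j=1: x = 15·16 + 1 = 241.

241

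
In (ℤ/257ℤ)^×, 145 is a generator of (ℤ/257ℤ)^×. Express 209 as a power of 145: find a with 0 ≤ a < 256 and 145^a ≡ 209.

253

Baby-step giant-step with m = ceil(sqrt(256)) = 16.
Baby table (145^j mod 257 for j=0..15):
  0:1  1:145  2:208  3:91  4:88  5:167  6:57  7:41
  8:34  9:47  10:133  11:10  12:165  13:24  14:139  15:109
Giant step factor: 145^(-16) ≡ 255 (mod 257).
Scan 209·255^i mod 257 for i = 0, 1, …:
  i=0: 209   i=1: 96   i=2: 65   i=3: 127
  i=4: 3   i=5: 251   i=6: 12   i=7: 233
  i=8: 48   i=9: 161     …   i=14: 245
  i=15: 24
Match at i=15, j=13: a = 15·16 + 13 = 253.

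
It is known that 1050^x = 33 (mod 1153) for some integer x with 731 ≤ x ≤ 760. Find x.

732

Compute 1050^731 mod 1153 = 537, then multiply by 1050 repeatedly:
  1050^731=537  1050^732=33
Found 33 at exponent 732.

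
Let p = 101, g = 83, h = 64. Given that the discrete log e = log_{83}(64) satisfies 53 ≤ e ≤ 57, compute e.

54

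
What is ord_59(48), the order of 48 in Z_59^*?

The order of 48 must divide p − 1 = 58 = 2 · 29.
Divisors: 1, 2, 29, 58.
Check each in increasing order: 48^1 ≡ 48;  48^2 ≡ 3;  48^29 ≡ 1.
Smallest exponent giving 1 is 29.

29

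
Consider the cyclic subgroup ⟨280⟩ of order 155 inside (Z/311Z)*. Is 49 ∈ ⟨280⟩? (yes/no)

49 ∈ ⟨280⟩ iff 49^155 ≡ 1 (mod 311), since |⟨280⟩| = 155.
49^155 mod 311 = 1.
Since 1 = 1, 49 lies in the subgroup.

yes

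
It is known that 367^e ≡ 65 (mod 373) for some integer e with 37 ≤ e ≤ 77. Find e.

47

Compute 367^37 mod 373 = 141, then multiply by 367 repeatedly:
  367^37=141  367^38=273  367^39=227  367^40=130  367^41=339
  367^42=204  367^43=268  367^44=257  367^45=323  367^46=300
  367^47=65
Found 65 at exponent 47.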